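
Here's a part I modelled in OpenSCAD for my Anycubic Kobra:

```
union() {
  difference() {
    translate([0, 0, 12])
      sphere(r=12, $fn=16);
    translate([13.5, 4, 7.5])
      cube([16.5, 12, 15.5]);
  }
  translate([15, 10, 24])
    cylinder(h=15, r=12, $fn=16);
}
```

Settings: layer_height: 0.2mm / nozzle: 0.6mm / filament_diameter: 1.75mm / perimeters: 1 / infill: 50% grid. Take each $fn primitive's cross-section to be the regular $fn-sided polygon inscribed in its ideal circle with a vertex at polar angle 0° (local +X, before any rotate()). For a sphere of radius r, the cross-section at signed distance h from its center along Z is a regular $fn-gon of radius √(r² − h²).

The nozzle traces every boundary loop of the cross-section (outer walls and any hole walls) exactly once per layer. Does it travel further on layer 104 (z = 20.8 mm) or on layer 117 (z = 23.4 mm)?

layer 104 (z = 20.8 mm)

Layer 104 (z = 20.8): the r=12 sphere slices to a regular 16-gon of circumradius 8.158 (√(r²−h²) with h=8.8 from center) (perimeter = 2·16·8.158·sin(180°/16) = 50.93 mm); the cube at (13.5, 4) is present — its section is the full 16.5×12 rectangle (perimeter 57.00 mm); After the difference (first − rest): starting from the r=12 sphere, the 16.5×12 cube at (13.5, 4) misses the remaining region (no effect) — boundary = 50.93 mm; the cylinder at (15, 10) is absent (z outside [24, 39]); Taking the union: only that combined region is present, so the union is just that shape — boundary = 50.93 mm. So its perimeter = 50.93 mm. Layer 117 (z = 23.4): the r=12 sphere contributes a regular 16-gon of circumradius √(12²−11.4²) = 3.747 (perimeter = 2·16·3.747·sin(180°/16) = 23.39 mm); the cube at (13.5, 4) is absent (z outside [7.5, 23]); Taking the first minus the rest: none of the subtracted shapes is present at this height, so the r=12 sphere is unchanged — boundary = 23.39 mm; the cylinder at (15, 10) is not intersected at this z (z outside [24, 39]); Taking the union: only that combined region is present, so the union is just that shape — boundary = 23.39 mm. So its perimeter = 23.39 mm. Layer 104 is larger (50.93 vs 23.39 mm).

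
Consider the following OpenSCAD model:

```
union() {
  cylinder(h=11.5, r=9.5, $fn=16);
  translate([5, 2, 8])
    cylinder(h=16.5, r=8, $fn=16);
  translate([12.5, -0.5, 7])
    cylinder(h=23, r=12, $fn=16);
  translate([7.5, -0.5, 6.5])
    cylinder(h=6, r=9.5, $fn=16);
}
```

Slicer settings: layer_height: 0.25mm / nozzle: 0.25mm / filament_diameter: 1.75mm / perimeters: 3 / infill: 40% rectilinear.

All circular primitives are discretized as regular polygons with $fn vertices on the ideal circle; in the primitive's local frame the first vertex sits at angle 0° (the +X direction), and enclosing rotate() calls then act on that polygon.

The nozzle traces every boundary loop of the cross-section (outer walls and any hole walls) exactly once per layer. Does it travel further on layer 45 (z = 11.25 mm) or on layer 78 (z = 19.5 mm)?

Layer 45 (z = 11.25): the r=9.5 cylinder contributes a regular 16-gon of circumradius 9.5 (perimeter = 2·16·9.500·sin(180°/16) = 59.31 mm); the cylinder at (5, 2): section is a regular 16-gon, circumradius r=8 (perimeter = 2·16·8.000·sin(180°/16) = 49.94 mm); the r=12 cylinder at (12.5, -0.5) gives a regular 16-gon of circumradius 12 (constant along its height) (perimeter = 2·16·12.000·sin(180°/16) = 74.91 mm); the cylinder at (7.5, -0.5): section is a regular 16-gon, circumradius r=9.5 (perimeter = 2·16·9.500·sin(180°/16) = 59.31 mm); Merging all regions: the regions partially overlap (shared area 571.05 mm²), so the edge portions inside another operand are dropped and the merged outline is re-measured after clipping — boundary = 93.61 mm. So its perimeter = 93.61 mm. Layer 78 (z = 19.5): the cylinder does not reach this height (z outside [0, 11.5]); the cylinder at (5, 2): section is a regular 16-gon, circumradius r=8 (perimeter = 2·16·8.000·sin(180°/16) = 49.94 mm); the r=12 cylinder at (12.5, -0.5) contributes a regular 16-gon of circumradius 12 (perimeter = 2·16·12.000·sin(180°/16) = 74.91 mm); the cylinder at (7.5, -0.5) does not reach this height (z outside [6.5, 12.5]); Taking the union: the regions partially overlap (shared area 145.18 mm²), so the edge portions inside another operand are dropped and the merged outline is re-measured after clipping — boundary = 80.66 mm. So its perimeter = 80.66 mm. Layer 45 is larger (93.61 vs 80.66 mm).

layer 45 (z = 11.25 mm)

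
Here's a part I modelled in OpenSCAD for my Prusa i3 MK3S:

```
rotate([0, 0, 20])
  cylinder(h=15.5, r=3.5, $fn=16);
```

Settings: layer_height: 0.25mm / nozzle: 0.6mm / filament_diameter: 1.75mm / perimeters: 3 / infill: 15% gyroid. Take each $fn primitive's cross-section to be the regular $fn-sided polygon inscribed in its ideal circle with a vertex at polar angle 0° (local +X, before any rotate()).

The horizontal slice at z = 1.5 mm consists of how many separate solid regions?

At z = 1.5 mm: the cylinder: section is a regular 16-gon, circumradius r=3.5; (rotated 20° about Z; rotation is an isometry so areas/perimeters/island counts are preserved). The result has 1 disconnected region.

1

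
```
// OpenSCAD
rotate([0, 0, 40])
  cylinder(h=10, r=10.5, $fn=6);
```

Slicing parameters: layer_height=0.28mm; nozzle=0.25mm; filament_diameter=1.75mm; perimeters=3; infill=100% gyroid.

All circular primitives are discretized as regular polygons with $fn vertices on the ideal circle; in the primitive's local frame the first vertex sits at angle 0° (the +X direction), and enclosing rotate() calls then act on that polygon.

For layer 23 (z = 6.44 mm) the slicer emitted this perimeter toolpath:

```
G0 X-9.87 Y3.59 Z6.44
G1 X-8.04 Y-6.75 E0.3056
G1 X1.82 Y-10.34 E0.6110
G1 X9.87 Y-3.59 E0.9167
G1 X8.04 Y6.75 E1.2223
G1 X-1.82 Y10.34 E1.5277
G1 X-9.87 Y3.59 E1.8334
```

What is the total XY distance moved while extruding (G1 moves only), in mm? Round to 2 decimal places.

63.00 mm

Sum the Euclidean lengths of each G1 segment: total = 63.00 mm.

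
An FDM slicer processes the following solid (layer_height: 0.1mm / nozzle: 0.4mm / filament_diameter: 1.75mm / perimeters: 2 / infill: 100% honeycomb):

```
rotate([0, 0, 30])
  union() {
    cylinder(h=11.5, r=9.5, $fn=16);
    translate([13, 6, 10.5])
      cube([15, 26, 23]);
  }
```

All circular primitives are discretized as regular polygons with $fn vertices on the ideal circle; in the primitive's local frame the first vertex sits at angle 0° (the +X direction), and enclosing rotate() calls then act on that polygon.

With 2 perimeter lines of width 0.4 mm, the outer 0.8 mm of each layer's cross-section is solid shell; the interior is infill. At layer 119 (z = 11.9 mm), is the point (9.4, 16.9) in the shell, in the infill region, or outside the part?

At z = 11.9 mm: the cylinder is absent (z outside [0, 11.5]); the cube at (13, 6) (footprint 15×26) is included at this height; Taking the union: only the 15×26 cube at (13, 6) is present, so the union is just that shape — 1 connected region; (whole slice rotated 30° about Z — lengths, areas and connectivity unchanged). Overall, the cross-section is a single solid region. Undo the 30° rotation: the query point maps to (16.591, 9.936) in the un-rotated model frame. The nearest boundary edge runs (13.00, 32.00)→(13.00, 6.00); distance from the point to it = 3.59 mm. The point is inside the cross-section and 3.59 mm from the nearest boundary — more than the 0.8 mm shell width (2 × 0.4), so it's in the infill interior.

infill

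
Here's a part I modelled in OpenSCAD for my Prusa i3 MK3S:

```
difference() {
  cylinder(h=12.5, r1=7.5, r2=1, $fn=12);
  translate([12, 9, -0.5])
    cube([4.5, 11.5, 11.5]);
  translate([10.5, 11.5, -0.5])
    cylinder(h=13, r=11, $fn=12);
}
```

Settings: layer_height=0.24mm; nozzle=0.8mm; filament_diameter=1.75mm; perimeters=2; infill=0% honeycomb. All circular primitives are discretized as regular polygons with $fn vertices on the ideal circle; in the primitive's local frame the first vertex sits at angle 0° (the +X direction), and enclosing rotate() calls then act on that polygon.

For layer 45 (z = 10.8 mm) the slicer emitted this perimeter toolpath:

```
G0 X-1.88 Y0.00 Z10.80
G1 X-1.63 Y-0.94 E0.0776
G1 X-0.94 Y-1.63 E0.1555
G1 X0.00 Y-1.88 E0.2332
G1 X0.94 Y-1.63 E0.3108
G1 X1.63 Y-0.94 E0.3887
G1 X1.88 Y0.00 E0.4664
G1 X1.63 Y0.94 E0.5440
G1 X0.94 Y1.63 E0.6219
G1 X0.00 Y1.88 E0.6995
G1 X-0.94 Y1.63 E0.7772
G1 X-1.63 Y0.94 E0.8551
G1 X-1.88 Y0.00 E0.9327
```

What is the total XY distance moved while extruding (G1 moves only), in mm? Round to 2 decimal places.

11.68 mm

Sum the Euclidean lengths of each G1 segment: total = 11.68 mm.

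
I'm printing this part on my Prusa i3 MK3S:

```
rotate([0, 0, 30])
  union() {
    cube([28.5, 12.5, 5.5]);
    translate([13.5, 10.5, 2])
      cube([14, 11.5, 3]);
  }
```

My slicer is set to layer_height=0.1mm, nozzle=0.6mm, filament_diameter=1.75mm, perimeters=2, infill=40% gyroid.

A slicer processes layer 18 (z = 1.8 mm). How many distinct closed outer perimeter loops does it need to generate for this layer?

At z = 1.8 mm: the cube is present — its section is the full 28.5×12.5 rectangle; the cube at (13.5, 10.5) does not reach this height (z outside [2, 5]); Merging all regions: only the 28.5×12.5 cube is present, so the union is just that shape — 1 connected region; (whole slice rotated 30° about Z — lengths, areas and connectivity unchanged). The result has 1 disconnected region.

1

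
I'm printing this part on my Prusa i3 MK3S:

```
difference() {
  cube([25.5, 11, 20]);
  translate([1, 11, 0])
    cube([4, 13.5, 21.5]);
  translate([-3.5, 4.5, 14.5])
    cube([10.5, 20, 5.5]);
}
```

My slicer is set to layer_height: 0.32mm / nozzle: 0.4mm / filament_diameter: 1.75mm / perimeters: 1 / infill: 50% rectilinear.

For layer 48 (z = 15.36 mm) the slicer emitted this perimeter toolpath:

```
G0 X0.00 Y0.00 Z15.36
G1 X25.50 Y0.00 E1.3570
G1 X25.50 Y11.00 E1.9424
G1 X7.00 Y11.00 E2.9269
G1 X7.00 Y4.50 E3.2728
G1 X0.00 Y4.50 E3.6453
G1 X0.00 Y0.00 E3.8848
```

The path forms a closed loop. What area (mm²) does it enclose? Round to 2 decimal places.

235.00 mm²

Apply the shoelace formula to the sequence of (X, Y) vertices; enclosed area = 235.00 mm².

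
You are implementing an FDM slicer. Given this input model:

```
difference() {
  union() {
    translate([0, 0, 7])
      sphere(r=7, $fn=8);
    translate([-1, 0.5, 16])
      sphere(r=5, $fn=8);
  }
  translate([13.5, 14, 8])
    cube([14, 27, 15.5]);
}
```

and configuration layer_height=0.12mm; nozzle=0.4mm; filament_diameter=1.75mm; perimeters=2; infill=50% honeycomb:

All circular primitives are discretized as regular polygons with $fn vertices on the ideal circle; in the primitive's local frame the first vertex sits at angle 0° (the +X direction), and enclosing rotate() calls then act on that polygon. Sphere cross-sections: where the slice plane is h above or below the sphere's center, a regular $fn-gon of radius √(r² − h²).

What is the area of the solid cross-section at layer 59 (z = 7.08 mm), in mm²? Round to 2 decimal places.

138.57 mm²

At z = 7.08 mm: the r=7 sphere contributes a regular 8-gon of circumradius √(7²−0.08²) = 7.000 (area = (8/2)·7.000²·sin(360°/8) = 138.57 mm²); the sphere at (-1, 0.5) is not intersected at this z (|z−center|=8.920 > r=5); Taking the union: only the r=7 sphere is present, so the union is just that shape — area = 138.57 mm²; the cube at (13.5, 14) is absent (z outside [8, 23.5]); Taking the first minus the rest: none of the subtracted shapes is present at this height, so the result so far is unchanged — area = 138.57 mm². Overall, the cross-section is a single solid region. Net area = 138.57 mm².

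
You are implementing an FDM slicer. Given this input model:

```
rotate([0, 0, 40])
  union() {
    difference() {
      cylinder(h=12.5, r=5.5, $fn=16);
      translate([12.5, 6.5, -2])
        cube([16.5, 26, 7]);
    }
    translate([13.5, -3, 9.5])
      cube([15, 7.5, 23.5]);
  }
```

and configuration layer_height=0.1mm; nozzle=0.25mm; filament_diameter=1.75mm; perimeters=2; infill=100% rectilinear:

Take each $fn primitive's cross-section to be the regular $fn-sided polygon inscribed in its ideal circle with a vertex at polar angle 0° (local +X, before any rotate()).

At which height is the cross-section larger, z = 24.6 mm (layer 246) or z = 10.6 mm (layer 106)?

layer 106 (z = 10.6 mm)

Layer 246 (z = 24.6): the cylinder is absent (z outside [0, 12.5]); the cube at (12.5, 6.5) is not intersected at this z (z outside [-2, 5]); Taking the first minus the rest: the first operand is absent here, so nothing remains; the cube at (13.5, -3) (footprint 15×7.5) is included at this height (area 112.50 mm²); Merging all regions: only the 15×7.5 cube at (13.5, -3) is present, so the union is just that shape — area = 112.50 mm²; (rotated 40° about Z; rotation is an isometry so areas/perimeters/island counts are preserved). So its area = 112.50 mm². Layer 106 (z = 10.6): the r=5.5 cylinder gives a regular 16-gon of circumradius 5.5 (constant along its height) (area = (16/2)·5.500²·sin(360°/16) = 92.61 mm²); the cube at (12.5, 6.5) is absent (z outside [-2, 5]); Taking the first minus the rest: none of the subtracted shapes is present at this height, so the r=5.5 cylinder is unchanged — area = 92.61 mm²; the 15×7.5 cube at (13.5, -3) contributes its full rectangle (area 112.50 mm²); Combining (union): the 2 present regions are separate (no shared area or edge), so areas and boundary lengths simply add and each stays a separate island — area = 205.11 mm²; (whole slice rotated 40° about Z — lengths, areas and connectivity unchanged). So its area = 205.11 mm². Layer 106 is larger (205.11 vs 112.50 mm²).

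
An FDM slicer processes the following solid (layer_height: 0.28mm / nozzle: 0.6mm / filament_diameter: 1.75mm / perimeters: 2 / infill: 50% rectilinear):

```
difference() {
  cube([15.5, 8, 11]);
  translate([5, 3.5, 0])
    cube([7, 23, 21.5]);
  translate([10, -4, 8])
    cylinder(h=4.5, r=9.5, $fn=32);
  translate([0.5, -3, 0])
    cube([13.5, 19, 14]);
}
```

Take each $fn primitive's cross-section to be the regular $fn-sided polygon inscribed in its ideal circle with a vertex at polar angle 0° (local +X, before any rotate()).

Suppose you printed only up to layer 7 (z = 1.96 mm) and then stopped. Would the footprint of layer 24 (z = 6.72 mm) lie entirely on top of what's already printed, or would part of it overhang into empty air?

entirely on top

Compare the two slices. At z = 1.96: the cube is present — its section is the full 15.5×8 rectangle (area 124.00 mm²); the 7×23 cube at (5, 3.5) contributes its full rectangle (area 161.00 mm²); the cylinder at (10, -4) is absent (z outside [8, 12.5]); the cube at (0.5, -3) is present — its section is the full 13.5×19 rectangle (area 256.50 mm²); After the difference (first − rest): starting from the 15.5×8 cube (124.00 mm²), the 7×23 cube at (5, 3.5) partially overlaps it — only the 31.50 mm² overlap (of its 161.00 mm²) is removed, clipping the outline; the 13.5×19 cube at (0.5, -3) partially overlaps it — only the 76.50 mm² overlap (of its 256.50 mm²) is removed, clipping the outline — area = 16.00 mm². At z = 6.72: the cube (footprint 15.5×8) is included at this height (area 124.00 mm²); the cube at (5, 3.5) is present — its section is the full 7×23 rectangle (area 161.00 mm²); the cylinder at (10, -4) does not reach this height (z outside [8, 12.5]); the cube at (0.5, -3) (footprint 13.5×19) is included at this height (area 256.50 mm²); Taking the first minus the rest: starting from the 15.5×8 cube (124.00 mm²), the 7×23 cube at (5, 3.5) partially overlaps it — only the 31.50 mm² overlap (of its 161.00 mm²) is removed, clipping the outline; the 13.5×19 cube at (0.5, -3) partially overlaps it — only the 76.50 mm² overlap (of its 256.50 mm²) is removed, clipping the outline — area = 16.00 mm². Checking containment: the cross-section at z = 6.72 is a subset of the cross-section at z = 1.96.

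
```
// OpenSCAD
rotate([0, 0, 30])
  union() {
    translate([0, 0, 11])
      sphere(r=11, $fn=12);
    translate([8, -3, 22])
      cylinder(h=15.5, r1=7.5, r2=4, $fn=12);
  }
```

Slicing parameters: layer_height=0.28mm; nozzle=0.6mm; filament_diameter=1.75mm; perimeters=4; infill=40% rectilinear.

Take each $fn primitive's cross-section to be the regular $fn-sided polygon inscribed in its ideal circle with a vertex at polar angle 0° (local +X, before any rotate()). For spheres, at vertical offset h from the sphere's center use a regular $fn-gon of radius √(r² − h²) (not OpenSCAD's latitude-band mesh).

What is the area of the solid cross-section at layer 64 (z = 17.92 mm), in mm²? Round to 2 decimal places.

219.34 mm²

At z = 17.92 mm: the r=11 sphere slices to a regular 12-gon of circumradius 8.551 (√(r²−h²) with h=6.92 from center) (area = (12/2)·8.551²·sin(360°/12) = 219.34 mm²); the cone at (8, -3) is not intersected at this z (z outside [22, 37.5]); Merging all regions: only the r=11 sphere is present, so the union is just that shape — area = 219.34 mm²; (whole slice rotated 30° about Z — lengths, areas and connectivity unchanged). Overall, the cross-section is a single solid region. Net area = 219.34 mm².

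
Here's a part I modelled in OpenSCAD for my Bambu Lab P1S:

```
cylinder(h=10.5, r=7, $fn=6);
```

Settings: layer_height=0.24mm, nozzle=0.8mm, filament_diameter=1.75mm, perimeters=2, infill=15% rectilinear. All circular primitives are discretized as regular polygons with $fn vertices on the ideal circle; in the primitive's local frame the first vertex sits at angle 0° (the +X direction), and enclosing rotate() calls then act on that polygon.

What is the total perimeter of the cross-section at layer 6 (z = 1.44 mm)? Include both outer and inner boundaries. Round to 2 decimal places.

At z = 1.44 mm: the cylinder: section is a regular 6-gon, circumradius r=7 (perimeter = 2·6·7.000·sin(180°/6) = 42.00 mm). Overall, the cross-section is a single solid region. Total boundary length (outer) = 42.00 mm.

42.00 mm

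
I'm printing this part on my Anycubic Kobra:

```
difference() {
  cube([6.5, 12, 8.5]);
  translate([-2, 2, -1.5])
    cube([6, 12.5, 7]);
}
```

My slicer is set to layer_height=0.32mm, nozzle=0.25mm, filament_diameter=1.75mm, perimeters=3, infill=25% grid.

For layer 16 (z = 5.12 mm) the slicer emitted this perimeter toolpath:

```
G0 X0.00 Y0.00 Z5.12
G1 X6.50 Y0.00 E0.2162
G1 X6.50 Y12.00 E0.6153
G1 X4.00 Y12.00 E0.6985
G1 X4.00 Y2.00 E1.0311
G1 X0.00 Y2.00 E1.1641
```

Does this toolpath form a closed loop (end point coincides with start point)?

Start point (G0): (0.00, 0.00). End point (last G1): the path does not return to the start — open.

no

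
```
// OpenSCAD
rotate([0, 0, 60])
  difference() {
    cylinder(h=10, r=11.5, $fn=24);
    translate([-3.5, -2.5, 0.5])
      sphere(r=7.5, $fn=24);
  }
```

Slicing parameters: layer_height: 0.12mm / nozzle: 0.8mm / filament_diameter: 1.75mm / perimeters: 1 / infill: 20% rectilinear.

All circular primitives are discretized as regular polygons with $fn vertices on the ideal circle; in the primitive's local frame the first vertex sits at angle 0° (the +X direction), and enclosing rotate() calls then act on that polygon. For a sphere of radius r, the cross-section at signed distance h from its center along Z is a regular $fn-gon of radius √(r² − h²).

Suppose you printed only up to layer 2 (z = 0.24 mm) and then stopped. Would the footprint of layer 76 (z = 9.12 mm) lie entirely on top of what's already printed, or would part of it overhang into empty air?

Compare the two slices. At z = 0.24: the cylinder: section is a regular 24-gon, circumradius r=11.5 (area = (24/2)·11.500²·sin(360°/24) = 410.75 mm²); the r=7.5 sphere at (-3.5, -2.5) contributes a regular 24-gon of circumradius √(7.5²−0.26²) = 7.495 (area = (24/2)·7.495²·sin(360°/24) = 174.49 mm²); Taking the first minus the rest: starting from the r=11.5 cylinder (410.75 mm²), the r=7.5 sphere at (-3.5, -2.5) partially overlaps it — only the 172.94 mm² overlap (of its 174.49 mm²) is removed, clipping the outline — area = 237.81 mm²; (whole slice rotated 60° about Z — lengths, areas and connectivity unchanged). At z = 9.12: the r=11.5 cylinder gives a regular 24-gon of circumradius 11.5 (constant along its height) (area = (24/2)·11.500²·sin(360°/24) = 410.75 mm²); the sphere at (-3.5, -2.5) does not reach this height (|z−center|=8.620 > r=7.5); Taking the first minus the rest: none of the subtracted shapes is present at this height, so the r=11.5 cylinder is unchanged — area = 410.75 mm²; (whole slice rotated 60° about Z — lengths, areas and connectivity unchanged). Checking containment: at z = 9.12 the cross-section extends beyond the z = 0.24 cross-section by about 172.94 mm².

part overhangs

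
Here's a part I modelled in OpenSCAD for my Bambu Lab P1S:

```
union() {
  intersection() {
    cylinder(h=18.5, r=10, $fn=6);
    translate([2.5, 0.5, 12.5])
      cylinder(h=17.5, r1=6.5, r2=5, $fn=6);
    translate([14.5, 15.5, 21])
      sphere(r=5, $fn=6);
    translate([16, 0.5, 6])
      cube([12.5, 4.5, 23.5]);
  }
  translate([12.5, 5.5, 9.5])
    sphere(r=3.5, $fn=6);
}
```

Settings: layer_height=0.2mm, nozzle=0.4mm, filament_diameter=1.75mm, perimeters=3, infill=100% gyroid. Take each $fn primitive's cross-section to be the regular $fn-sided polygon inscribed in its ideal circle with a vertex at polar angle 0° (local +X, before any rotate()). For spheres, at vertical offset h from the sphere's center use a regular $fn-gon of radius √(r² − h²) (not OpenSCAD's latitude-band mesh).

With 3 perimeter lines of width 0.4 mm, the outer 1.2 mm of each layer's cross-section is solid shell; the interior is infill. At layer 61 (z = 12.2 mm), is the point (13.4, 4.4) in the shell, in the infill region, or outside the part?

At z = 12.2 mm: the r=10 cylinder gives a regular 6-gon of circumradius 10 (constant along its height); the cone at (2.5, 0.5) does not reach this height (z outside [12.5, 30]); the sphere at (14.5, 15.5) does not reach this height (|z−center|=8.800 > r=5); the 12.5×4.5 cube at (16, 0.5) contributes its full rectangle; After intersecting: at least one operand is absent at this height, so nothing remains; the r=3.5 sphere at (12.5, 5.5) slices to a regular 6-gon of circumradius 2.227 (√(r²−h²) with h=2.7 from center); Taking the union: only the r=3.5 sphere at (12.5, 5.5) is present, so the union is just that shape — 1 connected region. Overall, the cross-section is a single solid region. The nearest boundary edge runs (13.61, 3.57)→(14.73, 5.50); distance from the point to it = 0.60 mm. The point is inside the cross-section, 0.60 mm from the nearest boundary — within the 1.2 mm shell band (3 × 0.4).

shell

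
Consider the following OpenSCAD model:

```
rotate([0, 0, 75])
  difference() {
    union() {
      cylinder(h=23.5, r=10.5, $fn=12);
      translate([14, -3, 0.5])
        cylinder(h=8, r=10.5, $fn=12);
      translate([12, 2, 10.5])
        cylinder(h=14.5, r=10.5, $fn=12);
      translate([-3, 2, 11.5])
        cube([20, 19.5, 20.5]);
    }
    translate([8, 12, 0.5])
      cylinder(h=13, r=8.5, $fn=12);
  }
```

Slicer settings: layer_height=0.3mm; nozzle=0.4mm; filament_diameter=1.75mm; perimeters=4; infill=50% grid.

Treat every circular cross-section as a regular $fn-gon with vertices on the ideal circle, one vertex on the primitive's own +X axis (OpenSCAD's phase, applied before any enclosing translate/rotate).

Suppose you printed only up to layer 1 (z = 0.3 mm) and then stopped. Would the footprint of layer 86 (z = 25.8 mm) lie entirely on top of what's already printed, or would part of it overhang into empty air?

part overhangs

Compare the two slices. At z = 0.3: the r=10.5 cylinder gives a regular 12-gon of circumradius 10.5 (constant along its height) (area = (12/2)·10.500²·sin(360°/12) = 330.75 mm²); the cylinder at (14, -3) is not intersected at this z (z outside [0.5, 8.5]); the cylinder at (12, 2) is not intersected at this z (z outside [10.5, 25]); the cube at (-3, 2) does not reach this height (z outside [11.5, 32]); Merging all regions: only the r=10.5 cylinder is present, so the union is just that shape — area = 330.75 mm²; the cylinder at (8, 12) is absent (z outside [0.5, 13.5]); After the difference (first − rest): none of the subtracted shapes is present at this height, so that combined region is unchanged — area = 330.75 mm²; (whole slice rotated 75° about Z — lengths, areas and connectivity unchanged). At z = 25.8: the cylinder does not reach this height (z outside [0, 23.5]); the cylinder at (14, -3) does not reach this height (z outside [0.5, 8.5]); the cylinder at (12, 2) does not reach this height (z outside [10.5, 25]); the cube at (-3, 2) is present — its section is the full 20×19.5 rectangle (area 390.00 mm²); Taking the union: only the 20×19.5 cube at (-3, 2) is present, so the union is just that shape — area = 390.00 mm²; the cylinder at (8, 12) is absent (z outside [0.5, 13.5]); After the difference (first − rest): none of the subtracted shapes is present at this height, so that combined region is unchanged — area = 390.00 mm²; (whole slice rotated 75° about Z — lengths, areas and connectivity unchanged). Checking containment: at z = 25.8 the cross-section extends beyond the z = 0.3 cross-section by about 303.48 mm².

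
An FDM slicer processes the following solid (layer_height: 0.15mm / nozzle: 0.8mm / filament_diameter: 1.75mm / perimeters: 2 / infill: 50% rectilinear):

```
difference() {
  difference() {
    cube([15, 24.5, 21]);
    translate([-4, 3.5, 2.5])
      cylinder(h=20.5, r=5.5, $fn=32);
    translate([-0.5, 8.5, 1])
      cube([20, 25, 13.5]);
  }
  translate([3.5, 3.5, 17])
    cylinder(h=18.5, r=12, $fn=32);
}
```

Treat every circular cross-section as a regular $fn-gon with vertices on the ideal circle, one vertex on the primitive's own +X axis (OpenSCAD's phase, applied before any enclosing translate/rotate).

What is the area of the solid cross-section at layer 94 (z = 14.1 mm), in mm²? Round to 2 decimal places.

At z = 14.1 mm: the 15×24.5 cube contributes its full rectangle (area 367.50 mm²); the r=5.5 cylinder at (-4, 3.5) gives a regular 32-gon of circumradius 5.5 (constant along its height) (area = (32/2)·5.500²·sin(360°/32) = 94.42 mm²); the cube at (-0.5, 8.5) (footprint 20×25) is included at this height (area 500.00 mm²); After the difference (first − rest): starting from the 15×24.5 cube (367.50 mm²), the r=5.5 cylinder at (-4, 3.5) partially overlaps it — only the 7.61 mm² overlap (of its 94.42 mm²) is removed, clipping the outline; the 20×25 cube at (-0.5, 8.5) partially overlaps it — only the 240.00 mm² overlap (of its 500.00 mm²) is removed, clipping the outline — area = 119.89 mm²; the cylinder at (3.5, 3.5) is absent (z outside [17, 35.5]); Taking the first minus the rest: none of the subtracted shapes is present at this height, so the result so far is unchanged — area = 119.89 mm². Overall, the cross-section is a single solid region. Net area = 119.89 mm².

119.89 mm²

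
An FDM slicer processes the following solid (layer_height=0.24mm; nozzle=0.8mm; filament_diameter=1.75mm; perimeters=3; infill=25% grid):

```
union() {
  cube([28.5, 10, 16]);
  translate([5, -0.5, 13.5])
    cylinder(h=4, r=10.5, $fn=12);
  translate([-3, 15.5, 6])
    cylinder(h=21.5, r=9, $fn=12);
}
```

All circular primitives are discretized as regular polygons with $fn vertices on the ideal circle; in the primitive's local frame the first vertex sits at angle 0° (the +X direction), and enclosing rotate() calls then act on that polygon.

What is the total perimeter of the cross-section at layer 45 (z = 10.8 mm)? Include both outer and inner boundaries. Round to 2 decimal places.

121.62 mm

At z = 10.8 mm: the cube is present — its section is the full 28.5×10 rectangle (perimeter 77.00 mm); the cylinder at (5, -0.5) does not reach this height (z outside [13.5, 17.5]); the r=9 cylinder at (-3, 15.5) gives a regular 12-gon of circumradius 9 (constant along its height) (perimeter = 2·12·9.000·sin(180°/12) = 55.90 mm); Merging all regions: the regions partially overlap (shared area 6.37 mm²), so the edge portions inside another operand are dropped and the merged outline is re-measured after clipping — boundary = 121.62 mm. Overall, the cross-section is a single solid region. Total boundary length (outer) = 121.62 mm.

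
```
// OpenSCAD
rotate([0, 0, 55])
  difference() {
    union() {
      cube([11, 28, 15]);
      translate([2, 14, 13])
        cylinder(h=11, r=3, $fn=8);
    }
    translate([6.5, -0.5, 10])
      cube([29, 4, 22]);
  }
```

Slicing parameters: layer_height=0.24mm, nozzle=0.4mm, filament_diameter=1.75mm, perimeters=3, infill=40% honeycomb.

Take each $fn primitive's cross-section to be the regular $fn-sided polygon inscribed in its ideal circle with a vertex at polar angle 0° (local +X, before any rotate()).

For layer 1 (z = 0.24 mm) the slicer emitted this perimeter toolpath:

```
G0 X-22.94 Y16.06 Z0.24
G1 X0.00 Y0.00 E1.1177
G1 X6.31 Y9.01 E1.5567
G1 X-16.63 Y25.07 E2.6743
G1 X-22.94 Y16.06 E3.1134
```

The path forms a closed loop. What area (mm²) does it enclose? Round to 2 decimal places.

308.03 mm²

Apply the shoelace formula to the sequence of (X, Y) vertices; enclosed area = 308.03 mm².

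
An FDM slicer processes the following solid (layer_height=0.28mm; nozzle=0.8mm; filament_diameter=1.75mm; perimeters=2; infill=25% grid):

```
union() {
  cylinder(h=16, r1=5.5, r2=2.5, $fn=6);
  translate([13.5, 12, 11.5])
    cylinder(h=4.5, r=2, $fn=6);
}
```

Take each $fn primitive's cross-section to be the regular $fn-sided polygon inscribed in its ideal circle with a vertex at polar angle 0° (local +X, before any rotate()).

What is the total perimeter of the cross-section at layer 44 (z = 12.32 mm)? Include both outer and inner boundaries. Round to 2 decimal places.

31.14 mm

At z = 12.32 mm: the cone contributes a regular 6-gon of circumradius 3.190 (interpolated between r1=5.5 and r2=2.5 at t=0.770) (perimeter = 2·6·3.190·sin(180°/6) = 19.14 mm); the r=2 cylinder at (13.5, 12) contributes a regular 6-gon of circumradius 2 (perimeter = 2·6·2.000·sin(180°/6) = 12.00 mm); Combining (union): the 2 present regions are separate (no shared area or edge), so areas and boundary lengths simply add and each stays a separate island — boundary = 31.14 mm. Overall, the cross-section has 2 separate islands. Total boundary length (outer) = 31.14 mm.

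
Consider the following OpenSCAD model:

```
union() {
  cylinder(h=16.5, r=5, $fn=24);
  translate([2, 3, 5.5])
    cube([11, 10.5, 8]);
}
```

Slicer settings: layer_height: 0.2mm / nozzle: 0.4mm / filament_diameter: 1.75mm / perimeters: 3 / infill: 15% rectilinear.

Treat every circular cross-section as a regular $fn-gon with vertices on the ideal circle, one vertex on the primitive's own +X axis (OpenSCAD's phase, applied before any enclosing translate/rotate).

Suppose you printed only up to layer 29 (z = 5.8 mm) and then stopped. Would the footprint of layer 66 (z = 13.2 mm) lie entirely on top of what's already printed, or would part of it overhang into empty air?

entirely on top

Compare the two slices. At z = 5.8: the r=5 cylinder gives a regular 24-gon of circumradius 5 (constant along its height) (area = (24/2)·5.000²·sin(360°/24) = 77.65 mm²); the 11×10.5 cube at (2, 3) contributes its full rectangle (area 115.50 mm²); Combining (union): the regions partially overlap — summed areas 193.15 mm² minus the doubly-counted overlap 1.79 mm² gives 191.35 mm² — area = 191.35 mm². At z = 13.2: the r=5 cylinder contributes a regular 24-gon of circumradius 5 (area = (24/2)·5.000²·sin(360°/24) = 77.65 mm²); the cube at (2, 3) is present — its section is the full 11×10.5 rectangle (area 115.50 mm²); Merging all regions: the regions partially overlap — summed areas 193.15 mm² minus the doubly-counted overlap 1.79 mm² gives 191.35 mm² — area = 191.35 mm². Checking containment: the cross-section at z = 13.2 is a subset of the cross-section at z = 5.8.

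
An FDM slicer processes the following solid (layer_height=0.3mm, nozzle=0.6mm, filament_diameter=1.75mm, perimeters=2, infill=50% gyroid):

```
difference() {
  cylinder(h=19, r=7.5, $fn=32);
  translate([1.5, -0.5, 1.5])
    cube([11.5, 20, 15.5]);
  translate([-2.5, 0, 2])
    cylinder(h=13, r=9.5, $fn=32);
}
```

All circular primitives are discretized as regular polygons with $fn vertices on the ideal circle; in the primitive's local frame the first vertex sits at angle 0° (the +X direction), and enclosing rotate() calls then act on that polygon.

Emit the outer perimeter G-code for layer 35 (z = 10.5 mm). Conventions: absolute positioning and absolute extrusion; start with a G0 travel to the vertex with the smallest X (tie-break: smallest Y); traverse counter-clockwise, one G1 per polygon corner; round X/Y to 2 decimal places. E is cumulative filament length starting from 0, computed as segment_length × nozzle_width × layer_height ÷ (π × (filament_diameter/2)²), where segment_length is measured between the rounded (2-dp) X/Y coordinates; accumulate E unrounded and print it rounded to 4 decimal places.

At z = 10.5 mm: the cylinder: section is a regular 32-gon, circumradius r=7.5; the cube at (1.5, -0.5) (footprint 11.5×20) is included at this height; the r=9.5 cylinder at (-2.5, 0) contributes a regular 32-gon of circumradius 9.5; After the difference (first − rest): starting from the r=7.5 cylinder, the 11.5×20 cube at (1.5, -0.5) partially overlaps it — only the 35.74 mm² overlap (of its 230.00 mm²) is removed, clipping the outline; the r=9.5 cylinder at (-2.5, 0) partially overlaps it — only the 138.26 mm² overlap (of its 281.71 mm²) is removed, clipping the outline — 1 connected region. The outline is a single polygon with 8 vertices. Extrusion per mm of travel: 0.6 × 0.3 / (π × 0.875²) = 0.074835. Accumulating E over each segment gives final E = 0.7710.

G0 X5.54 Y-5.02 Z10.50
G1 X6.24 Y-4.17 E0.0824
G1 X6.93 Y-2.87 E0.1925
G1 X7.36 Y-1.46 E0.3029
G1 X7.45 Y-0.50 E0.3750
G1 X6.95 Y-0.50 E0.4124
G1 X6.82 Y-1.85 E0.5139
G1 X6.28 Y-3.64 E0.6538
G1 X5.54 Y-5.02 E0.7710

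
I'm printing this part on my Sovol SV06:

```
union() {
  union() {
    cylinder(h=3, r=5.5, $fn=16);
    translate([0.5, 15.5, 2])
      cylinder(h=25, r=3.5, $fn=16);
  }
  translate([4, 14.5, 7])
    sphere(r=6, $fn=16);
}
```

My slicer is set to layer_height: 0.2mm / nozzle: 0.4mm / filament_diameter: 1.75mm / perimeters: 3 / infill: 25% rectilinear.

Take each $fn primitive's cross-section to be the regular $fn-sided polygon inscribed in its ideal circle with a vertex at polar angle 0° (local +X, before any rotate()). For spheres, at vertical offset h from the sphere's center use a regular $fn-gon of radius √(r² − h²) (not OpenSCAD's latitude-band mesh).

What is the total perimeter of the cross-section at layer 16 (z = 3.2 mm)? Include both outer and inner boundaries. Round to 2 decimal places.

33.35 mm

At z = 3.2 mm: the cylinder does not reach this height (z outside [0, 3]); the cylinder at (0.5, 15.5): section is a regular 16-gon, circumradius r=3.5 (perimeter = 2·16·3.500·sin(180°/16) = 21.85 mm); Merging all regions: only the r=3.5 cylinder at (0.5, 15.5) is present, so the union is just that shape — boundary = 21.85 mm; the r=6 sphere at (4, 14.5) slices to a regular 16-gon of circumradius 4.643 (√(r²−h²) with h=3.8 from center) (perimeter = 2·16·4.643·sin(180°/16) = 28.99 mm); Combining (union): the regions partially overlap (shared area 21.96 mm²), so the edge portions inside another operand are dropped and the merged outline is re-measured after clipping — boundary = 33.35 mm. Overall, the cross-section is a single solid region. Total boundary length (outer) = 33.35 mm.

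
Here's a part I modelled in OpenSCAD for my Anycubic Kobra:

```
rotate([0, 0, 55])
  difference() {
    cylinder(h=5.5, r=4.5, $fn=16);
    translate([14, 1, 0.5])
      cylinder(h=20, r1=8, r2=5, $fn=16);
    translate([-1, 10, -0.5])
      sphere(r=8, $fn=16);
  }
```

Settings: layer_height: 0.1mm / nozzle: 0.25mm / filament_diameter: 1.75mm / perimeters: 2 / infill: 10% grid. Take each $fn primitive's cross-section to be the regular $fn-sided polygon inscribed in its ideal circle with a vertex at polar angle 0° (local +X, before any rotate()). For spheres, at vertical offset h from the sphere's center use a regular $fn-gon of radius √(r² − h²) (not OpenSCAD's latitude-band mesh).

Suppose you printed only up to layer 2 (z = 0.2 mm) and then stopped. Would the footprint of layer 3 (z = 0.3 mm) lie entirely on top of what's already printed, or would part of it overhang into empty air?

entirely on top

Compare the two slices. At z = 0.2: the cylinder: section is a regular 16-gon, circumradius r=4.5 (area = (16/2)·4.500²·sin(360°/16) = 61.99 mm²); the cone at (14, 1) does not reach this height (z outside [0.5, 20.5]); the r=8 sphere at (-1, 10) contributes a regular 16-gon of circumradius √(8²−0.7²) = 7.969 (area = (16/2)·7.969²·sin(360°/16) = 194.43 mm²); Subtracting the remaining from the first: starting from the r=4.5 cylinder (61.99 mm²), the r=8 sphere at (-1, 10) partially overlaps it — only the 10.36 mm² overlap (of its 194.43 mm²) is removed, clipping the outline — area = 51.64 mm²; (rotated 55° about Z; rotation is an isometry so areas/perimeters/island counts are preserved). At z = 0.3: the r=4.5 cylinder gives a regular 16-gon of circumradius 4.5 (constant along its height) (area = (16/2)·4.500²·sin(360°/16) = 61.99 mm²); the cone at (14, 1) is absent (z outside [0.5, 20.5]); the r=8 sphere at (-1, 10) slices to a regular 16-gon of circumradius 7.960 (√(r²−h²) with h=0.8 from center) (area = (16/2)·7.960²·sin(360°/16) = 193.97 mm²); Subtracting the remaining from the first: starting from the r=4.5 cylinder (61.99 mm²), the r=8 sphere at (-1, 10) partially overlaps it — only the 10.29 mm² overlap (of its 193.97 mm²) is removed, clipping the outline — area = 51.70 mm²; (whole slice rotated 55° about Z — lengths, areas and connectivity unchanged). Checking containment: the cross-section at z = 0.3 is a subset of the cross-section at z = 0.2.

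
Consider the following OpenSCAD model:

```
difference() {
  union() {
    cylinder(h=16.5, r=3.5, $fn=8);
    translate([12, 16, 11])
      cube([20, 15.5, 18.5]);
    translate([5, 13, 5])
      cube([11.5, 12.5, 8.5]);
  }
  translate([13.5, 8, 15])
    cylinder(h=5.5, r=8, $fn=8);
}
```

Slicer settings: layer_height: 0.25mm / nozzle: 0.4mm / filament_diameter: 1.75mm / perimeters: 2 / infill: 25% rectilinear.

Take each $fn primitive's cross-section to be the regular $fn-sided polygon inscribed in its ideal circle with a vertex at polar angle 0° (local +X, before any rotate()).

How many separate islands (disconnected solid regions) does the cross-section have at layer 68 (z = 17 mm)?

At z = 17 mm: the cylinder is absent (z outside [0, 16.5]); the cube at (12, 16) is present — its section is the full 20×15.5 rectangle; the cube at (5, 13) does not reach this height (z outside [5, 13.5]); Taking the union: only the 20×15.5 cube at (12, 16) is present, so the union is just that shape — 1 connected region; the cylinder at (13.5, 8): section is a regular 8-gon, circumradius r=8; After the difference (first − rest): starting from that combined region, the r=8 cylinder at (13.5, 8) misses the remaining region (no effect) — 1 connected region. Overall, the cross-section is a single solid region. Island count = 1.

1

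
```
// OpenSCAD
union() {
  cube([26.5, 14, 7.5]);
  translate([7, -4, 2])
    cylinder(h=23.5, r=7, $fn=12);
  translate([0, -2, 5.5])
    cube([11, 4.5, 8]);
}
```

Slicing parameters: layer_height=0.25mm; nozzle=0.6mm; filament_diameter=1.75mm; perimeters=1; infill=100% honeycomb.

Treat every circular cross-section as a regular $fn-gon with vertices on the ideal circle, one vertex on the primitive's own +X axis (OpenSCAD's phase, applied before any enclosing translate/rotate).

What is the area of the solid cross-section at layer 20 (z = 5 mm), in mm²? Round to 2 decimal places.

496.03 mm²

At z = 5 mm: the cube (footprint 26.5×14) is included at this height (area 371.00 mm²); the r=7 cylinder at (7, -4) contributes a regular 12-gon of circumradius 7 (area = (12/2)·7.000²·sin(360°/12) = 147.00 mm²); the cube at (0, -2) is absent (z outside [5.5, 13.5]); Taking the union: the regions partially overlap — summed areas 518.00 mm² minus the doubly-counted overlap 21.97 mm² gives 496.03 mm² — area = 496.03 mm². Overall, the cross-section is a single solid region. Net area = 496.03 mm².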